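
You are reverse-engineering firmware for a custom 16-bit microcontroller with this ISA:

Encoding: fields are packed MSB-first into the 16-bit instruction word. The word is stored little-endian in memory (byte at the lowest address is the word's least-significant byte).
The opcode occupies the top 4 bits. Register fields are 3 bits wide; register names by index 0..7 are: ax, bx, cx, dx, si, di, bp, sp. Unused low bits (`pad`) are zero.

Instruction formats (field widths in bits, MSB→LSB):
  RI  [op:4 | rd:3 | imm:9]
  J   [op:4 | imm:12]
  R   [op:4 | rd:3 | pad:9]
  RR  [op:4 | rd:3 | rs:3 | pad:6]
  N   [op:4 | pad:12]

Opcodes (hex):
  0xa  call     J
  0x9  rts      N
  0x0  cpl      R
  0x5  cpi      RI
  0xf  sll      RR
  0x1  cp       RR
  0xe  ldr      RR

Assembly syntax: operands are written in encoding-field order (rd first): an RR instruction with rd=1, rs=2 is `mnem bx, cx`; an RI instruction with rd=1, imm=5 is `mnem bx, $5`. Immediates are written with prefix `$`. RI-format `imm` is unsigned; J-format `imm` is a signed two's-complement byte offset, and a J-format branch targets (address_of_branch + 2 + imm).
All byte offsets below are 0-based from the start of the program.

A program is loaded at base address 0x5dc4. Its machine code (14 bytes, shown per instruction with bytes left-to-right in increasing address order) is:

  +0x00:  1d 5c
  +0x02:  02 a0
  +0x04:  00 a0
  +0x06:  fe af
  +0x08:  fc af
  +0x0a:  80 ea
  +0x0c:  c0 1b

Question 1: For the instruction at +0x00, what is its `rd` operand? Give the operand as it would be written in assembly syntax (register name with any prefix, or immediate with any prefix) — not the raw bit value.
[00] 1d 5c → 0x5c1d
  op=0x5c1d>>12=0x5 ⇒ cpi (RI)
  rd: (w>>9)&0x7=0x6 → bp
  imm: (w>>0)&0x1ff=0x1d → $29

bp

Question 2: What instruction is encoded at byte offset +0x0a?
+0x0a: 80 ea ⇒ word 0xea80 (little)
  op=0xea80>>12=0xe ⇒ ldr (RR)
  rd: (w>>9)&0x7=0x5 → di
  rs: (w>>6)&0x7=0x2 → cx

ldr di, cx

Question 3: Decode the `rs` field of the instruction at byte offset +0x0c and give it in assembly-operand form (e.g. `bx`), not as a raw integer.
off 0x0c: read c0 1b as little → 0x1bc0
  op=0x1bc0>>12=0x1 ⇒ cp (RR)
  [11:9] rd=5 = di
  [8:6] rs=7 = sp

sp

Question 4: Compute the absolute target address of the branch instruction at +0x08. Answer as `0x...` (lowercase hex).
0x5dca

@+08  little-endian(fc af) = 0xaffc
  opcode bits[15:12]=0xa: call/J
  imm: (w>>0)&0xfff=0xffc (s12→-4) → $-4
  target = base 0x5dc4 + off 0x08 + 2 + imm -4 = 0x5dca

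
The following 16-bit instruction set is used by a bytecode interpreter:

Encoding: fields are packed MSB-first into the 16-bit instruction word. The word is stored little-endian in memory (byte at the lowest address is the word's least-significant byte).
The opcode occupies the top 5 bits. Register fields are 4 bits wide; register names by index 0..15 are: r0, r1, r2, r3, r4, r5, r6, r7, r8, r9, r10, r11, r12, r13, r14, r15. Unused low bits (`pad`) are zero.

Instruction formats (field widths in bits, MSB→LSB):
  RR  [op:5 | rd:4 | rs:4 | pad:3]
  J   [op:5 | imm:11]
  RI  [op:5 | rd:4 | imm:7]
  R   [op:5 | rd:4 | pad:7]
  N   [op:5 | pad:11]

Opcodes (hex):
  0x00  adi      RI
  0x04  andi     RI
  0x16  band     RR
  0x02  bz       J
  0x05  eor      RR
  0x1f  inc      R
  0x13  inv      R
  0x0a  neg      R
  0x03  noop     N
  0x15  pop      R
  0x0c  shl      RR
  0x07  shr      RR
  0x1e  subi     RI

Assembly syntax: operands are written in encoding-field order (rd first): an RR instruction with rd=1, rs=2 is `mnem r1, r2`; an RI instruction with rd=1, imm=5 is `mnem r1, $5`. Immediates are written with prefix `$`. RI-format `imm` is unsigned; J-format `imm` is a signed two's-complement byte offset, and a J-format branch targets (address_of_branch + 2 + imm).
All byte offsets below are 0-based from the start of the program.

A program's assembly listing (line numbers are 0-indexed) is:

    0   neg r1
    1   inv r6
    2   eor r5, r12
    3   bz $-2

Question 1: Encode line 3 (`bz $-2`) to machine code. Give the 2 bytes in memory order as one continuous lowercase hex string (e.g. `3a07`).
fe17

L3: bz op=0x2:5|imm=-2:11 ⇒ 0x17fe ⇒ little fe 17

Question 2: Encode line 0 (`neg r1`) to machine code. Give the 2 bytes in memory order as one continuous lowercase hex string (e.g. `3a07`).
8050

L0: neg op=0xa:5|rd=1:4|pad=0:7 ⇒ 0x5080 ⇒ little 80 50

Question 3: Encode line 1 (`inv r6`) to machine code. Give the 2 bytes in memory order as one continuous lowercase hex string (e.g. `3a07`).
1. inv fields op=0x13:5|rd=6:4|pad=0:7 → word 9b00h → 00 9b

009b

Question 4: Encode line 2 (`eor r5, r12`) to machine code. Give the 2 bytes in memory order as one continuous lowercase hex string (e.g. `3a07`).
e02a

line 2 (eor): pack op=0x5:5|rd=5:4|rs=12:4|pad=0:3 = 0x2ae0; little→ e0 2a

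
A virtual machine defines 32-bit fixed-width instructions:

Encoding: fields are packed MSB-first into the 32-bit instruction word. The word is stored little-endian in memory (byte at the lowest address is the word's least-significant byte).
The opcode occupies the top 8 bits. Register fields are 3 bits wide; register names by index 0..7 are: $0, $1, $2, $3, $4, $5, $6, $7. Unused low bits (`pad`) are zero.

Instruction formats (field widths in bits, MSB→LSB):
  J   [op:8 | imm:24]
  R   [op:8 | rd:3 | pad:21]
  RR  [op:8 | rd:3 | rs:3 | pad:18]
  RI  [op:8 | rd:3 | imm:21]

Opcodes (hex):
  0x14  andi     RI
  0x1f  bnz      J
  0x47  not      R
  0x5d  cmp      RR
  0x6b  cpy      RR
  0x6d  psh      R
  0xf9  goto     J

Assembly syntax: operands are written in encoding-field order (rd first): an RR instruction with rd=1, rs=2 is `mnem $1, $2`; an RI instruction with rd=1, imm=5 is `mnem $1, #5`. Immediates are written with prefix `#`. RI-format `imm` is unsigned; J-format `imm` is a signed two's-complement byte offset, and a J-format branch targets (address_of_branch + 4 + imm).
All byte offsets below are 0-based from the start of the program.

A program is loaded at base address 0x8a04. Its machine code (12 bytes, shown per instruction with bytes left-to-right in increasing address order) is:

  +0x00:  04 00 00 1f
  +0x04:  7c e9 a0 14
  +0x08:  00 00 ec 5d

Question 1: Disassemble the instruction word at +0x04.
@+04  little-endian(7c e9 a0 14) = 0x14a0e97c
  opcode bits[31:24]=0x14: andi/RI
  rd@[23:21]=0x5 ⇒ $5
  imm@[20:0]=0xe97c ⇒ #59772

andi $5, #59772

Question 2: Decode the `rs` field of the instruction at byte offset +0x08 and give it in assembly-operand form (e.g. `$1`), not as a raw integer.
$3

@+08  little-endian(00 00 ec 5d) = 0x5dec0000
  top 8b → 0x5d → cmp [RR]
  [23:21] rd=7 = $7
  [20:18] rs=3 = $3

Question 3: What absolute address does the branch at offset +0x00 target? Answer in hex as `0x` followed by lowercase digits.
0x8a0c

[00] 04 00 00 1f → 0x1f000004
  top 8b → 0x1f → bnz [J]
  imm@[23:0]=0x4 ⇒ #4
  target = base 0x8a04 + off 0x00 + 4 + imm 4 = 0x8a0c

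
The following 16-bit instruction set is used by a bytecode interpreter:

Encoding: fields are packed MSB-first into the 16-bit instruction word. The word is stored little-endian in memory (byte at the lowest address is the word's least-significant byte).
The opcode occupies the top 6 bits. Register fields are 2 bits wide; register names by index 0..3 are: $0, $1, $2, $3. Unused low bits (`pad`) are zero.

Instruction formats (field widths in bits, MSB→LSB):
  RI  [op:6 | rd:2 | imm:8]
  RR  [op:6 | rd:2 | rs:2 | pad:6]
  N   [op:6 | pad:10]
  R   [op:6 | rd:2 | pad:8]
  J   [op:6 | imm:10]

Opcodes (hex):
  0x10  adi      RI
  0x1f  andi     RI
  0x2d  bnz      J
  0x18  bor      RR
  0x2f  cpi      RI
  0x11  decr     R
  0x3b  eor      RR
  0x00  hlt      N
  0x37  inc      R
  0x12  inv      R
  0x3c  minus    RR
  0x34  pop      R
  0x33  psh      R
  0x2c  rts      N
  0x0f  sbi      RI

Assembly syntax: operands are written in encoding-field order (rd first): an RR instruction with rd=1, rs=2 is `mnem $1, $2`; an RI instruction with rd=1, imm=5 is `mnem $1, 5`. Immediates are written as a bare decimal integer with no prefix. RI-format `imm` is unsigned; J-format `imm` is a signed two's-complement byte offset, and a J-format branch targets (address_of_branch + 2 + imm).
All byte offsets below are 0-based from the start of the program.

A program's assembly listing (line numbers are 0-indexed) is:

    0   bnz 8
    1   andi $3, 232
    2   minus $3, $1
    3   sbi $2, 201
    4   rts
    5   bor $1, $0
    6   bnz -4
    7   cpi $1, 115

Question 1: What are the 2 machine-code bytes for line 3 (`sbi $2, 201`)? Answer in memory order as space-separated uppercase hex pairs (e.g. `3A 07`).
3. sbi fields op=0xf:6|rd=2:2|imm=201:8 → word 3ec9h → c9 3e

C9 3E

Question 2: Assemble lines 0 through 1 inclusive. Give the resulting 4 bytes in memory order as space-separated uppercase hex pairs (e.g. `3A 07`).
line 0 (bnz): pack op=0x2d:6|imm=8:10 = 0xb408; little→ 08 b4
line 1 (andi): pack op=0x1f:6|rd=3:2|imm=232:8 = 0x7fe8; little→ e8 7f

08 B4 E8 7F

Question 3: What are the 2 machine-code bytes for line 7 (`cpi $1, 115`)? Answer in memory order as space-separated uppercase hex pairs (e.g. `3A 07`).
line 7 (cpi): pack op=0x2f:6|rd=1:2|imm=115:8 = 0xbd73; little→ 73 bd

73 BD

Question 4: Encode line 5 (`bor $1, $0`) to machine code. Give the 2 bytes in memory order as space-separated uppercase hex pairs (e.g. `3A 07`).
00 61

L5: bor op=0x18:6|rd=1:2|rs=0:2|pad=0:6 ⇒ 0x6100 ⇒ little 00 61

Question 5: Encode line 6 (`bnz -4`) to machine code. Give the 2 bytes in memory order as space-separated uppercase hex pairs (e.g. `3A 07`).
FC B7

L6: bnz op=0x2d:6|imm=-4:10 ⇒ 0xb7fc ⇒ little fc b7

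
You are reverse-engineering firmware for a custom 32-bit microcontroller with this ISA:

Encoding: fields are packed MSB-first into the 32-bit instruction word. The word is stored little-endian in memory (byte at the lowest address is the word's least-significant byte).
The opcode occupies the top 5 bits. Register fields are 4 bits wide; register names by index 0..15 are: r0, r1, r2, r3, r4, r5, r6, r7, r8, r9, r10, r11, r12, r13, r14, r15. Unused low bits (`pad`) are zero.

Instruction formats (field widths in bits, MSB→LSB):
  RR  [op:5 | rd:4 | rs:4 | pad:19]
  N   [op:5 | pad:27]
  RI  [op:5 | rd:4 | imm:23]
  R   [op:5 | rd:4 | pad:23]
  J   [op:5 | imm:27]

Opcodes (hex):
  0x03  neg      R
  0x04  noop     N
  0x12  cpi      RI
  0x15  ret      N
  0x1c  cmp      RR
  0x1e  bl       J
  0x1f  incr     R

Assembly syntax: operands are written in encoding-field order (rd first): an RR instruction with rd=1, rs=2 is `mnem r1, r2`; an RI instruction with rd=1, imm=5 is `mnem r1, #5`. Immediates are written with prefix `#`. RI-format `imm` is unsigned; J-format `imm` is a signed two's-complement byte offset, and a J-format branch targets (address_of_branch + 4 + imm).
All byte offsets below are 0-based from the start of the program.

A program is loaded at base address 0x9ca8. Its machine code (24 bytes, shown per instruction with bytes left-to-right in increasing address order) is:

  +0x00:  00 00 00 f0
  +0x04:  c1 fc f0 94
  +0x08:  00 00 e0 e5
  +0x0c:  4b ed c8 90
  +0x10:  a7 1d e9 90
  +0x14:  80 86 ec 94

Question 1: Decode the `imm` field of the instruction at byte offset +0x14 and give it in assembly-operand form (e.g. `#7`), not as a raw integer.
off 0x14: read 80 86 ec 94 as little → 0x94ec8680
  top 5b → 0x12 → cpi [RI]
  rd: (w>>23)&0xf=0x9 → r9
  imm: (w>>0)&0x7fffff=0x6c8680 → #7112320

#7112320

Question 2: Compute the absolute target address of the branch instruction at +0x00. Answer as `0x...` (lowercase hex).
0x9cac

[00] 00 00 00 f0 → 0xf0000000
  top 5b → 0x1e → bl [J]
  imm@[26:0]=0x0 ⇒ #0
  target = base 0x9ca8 + off 0x00 + 4 + imm 0 = 0x9cac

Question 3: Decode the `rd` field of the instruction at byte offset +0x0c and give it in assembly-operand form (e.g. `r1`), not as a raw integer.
r1

@+0c  little-endian(4b ed c8 90) = 0x90c8ed4b
  opcode bits[31:27]=0x12: cpi/RI
  [26:23] rd=1 = r1
  [22:0] imm=4779339 = #4779339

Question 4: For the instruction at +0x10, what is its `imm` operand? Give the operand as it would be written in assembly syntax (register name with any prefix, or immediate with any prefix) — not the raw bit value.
off 0x10: read a7 1d e9 90 as little → 0x90e91da7
  op=0x90e91da7>>27=0x12 ⇒ cpi (RI)
  rd@[26:23]=0x1 ⇒ r1
  imm@[22:0]=0x691da7 ⇒ #6888871

#6888871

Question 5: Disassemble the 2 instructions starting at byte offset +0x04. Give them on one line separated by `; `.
off 0x04: read c1 fc f0 94 as little → 0x94f0fcc1
  top 5b → 0x12 → cpi [RI]
  rd@[26:23]=0x9 ⇒ r9
  imm@[22:0]=0x70fcc1 ⇒ #7404737
off 0x08: read 00 00 e0 e5 as little → 0xe5e00000
  top 5b → 0x1c → cmp [RR]
  rd@[26:23]=0xb ⇒ r11
  rs@[22:19]=0xc ⇒ r12

cpi r9, #7404737; cmp r11, r12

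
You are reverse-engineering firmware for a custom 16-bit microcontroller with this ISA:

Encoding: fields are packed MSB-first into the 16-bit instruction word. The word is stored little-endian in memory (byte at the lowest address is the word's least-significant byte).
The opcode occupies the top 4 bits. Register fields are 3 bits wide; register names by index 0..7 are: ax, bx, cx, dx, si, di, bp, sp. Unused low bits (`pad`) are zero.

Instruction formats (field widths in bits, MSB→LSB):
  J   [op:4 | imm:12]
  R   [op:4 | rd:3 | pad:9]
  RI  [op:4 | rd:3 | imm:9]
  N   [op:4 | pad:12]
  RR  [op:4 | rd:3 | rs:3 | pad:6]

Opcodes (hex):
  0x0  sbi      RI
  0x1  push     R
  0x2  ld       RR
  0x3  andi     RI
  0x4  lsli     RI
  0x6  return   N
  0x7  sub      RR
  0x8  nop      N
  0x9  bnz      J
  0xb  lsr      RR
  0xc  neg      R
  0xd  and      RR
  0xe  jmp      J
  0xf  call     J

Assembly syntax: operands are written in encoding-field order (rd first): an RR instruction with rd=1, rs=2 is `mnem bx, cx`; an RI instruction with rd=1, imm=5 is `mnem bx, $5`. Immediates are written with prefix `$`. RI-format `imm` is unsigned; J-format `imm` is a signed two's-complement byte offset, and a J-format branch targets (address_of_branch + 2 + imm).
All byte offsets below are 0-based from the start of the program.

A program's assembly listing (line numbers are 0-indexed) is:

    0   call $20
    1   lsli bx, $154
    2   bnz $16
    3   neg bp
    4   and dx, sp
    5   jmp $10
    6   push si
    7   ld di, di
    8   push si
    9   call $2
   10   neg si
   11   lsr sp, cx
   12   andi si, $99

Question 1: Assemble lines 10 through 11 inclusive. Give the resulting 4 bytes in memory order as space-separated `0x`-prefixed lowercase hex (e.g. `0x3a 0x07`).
L10: neg op=0xc:4|rd=4:3|pad=0:9 ⇒ 0xc800 ⇒ little 00 c8
L11: lsr op=0xb:4|rd=7:3|rs=2:3|pad=0:6 ⇒ 0xbe80 ⇒ little 80 be

0x00 0xc8 0x80 0xbe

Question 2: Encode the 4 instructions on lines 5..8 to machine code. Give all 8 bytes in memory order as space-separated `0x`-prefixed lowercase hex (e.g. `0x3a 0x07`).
5. jmp fields op=0xe:4|imm=10:12 → word e00ah → 0a e0
6. push fields op=0x1:4|rd=4:3|pad=0:9 → word 1800h → 00 18
7. ld fields op=0x2:4|rd=5:3|rs=5:3|pad=0:6 → word 2b40h → 40 2b
8. push fields op=0x1:4|rd=4:3|pad=0:9 → word 1800h → 00 18

0x0a 0xe0 0x00 0x18 0x40 0x2b 0x00 0x18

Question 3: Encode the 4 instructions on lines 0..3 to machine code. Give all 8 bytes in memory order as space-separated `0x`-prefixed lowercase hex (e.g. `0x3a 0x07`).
L0: call op=0xf:4|imm=20:12 ⇒ 0xf014 ⇒ little 14 f0
L1: lsli op=0x4:4|rd=1:3|imm=154:9 ⇒ 0x429a ⇒ little 9a 42
L2: bnz op=0x9:4|imm=16:12 ⇒ 0x9010 ⇒ little 10 90
L3: neg op=0xc:4|rd=6:3|pad=0:9 ⇒ 0xcc00 ⇒ little 00 cc

0x14 0xf0 0x9a 0x42 0x10 0x90 0x00 0xcc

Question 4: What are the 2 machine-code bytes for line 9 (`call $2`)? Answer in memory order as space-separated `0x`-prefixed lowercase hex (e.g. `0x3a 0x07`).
L9: call op=0xf:4|imm=2:12 ⇒ 0xf002 ⇒ little 02 f0

0x02 0xf0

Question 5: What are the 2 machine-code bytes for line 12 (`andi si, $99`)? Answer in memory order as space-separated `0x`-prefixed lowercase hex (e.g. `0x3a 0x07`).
12. andi fields op=0x3:4|rd=4:3|imm=99:9 → word 3863h → 63 38

0x63 0x38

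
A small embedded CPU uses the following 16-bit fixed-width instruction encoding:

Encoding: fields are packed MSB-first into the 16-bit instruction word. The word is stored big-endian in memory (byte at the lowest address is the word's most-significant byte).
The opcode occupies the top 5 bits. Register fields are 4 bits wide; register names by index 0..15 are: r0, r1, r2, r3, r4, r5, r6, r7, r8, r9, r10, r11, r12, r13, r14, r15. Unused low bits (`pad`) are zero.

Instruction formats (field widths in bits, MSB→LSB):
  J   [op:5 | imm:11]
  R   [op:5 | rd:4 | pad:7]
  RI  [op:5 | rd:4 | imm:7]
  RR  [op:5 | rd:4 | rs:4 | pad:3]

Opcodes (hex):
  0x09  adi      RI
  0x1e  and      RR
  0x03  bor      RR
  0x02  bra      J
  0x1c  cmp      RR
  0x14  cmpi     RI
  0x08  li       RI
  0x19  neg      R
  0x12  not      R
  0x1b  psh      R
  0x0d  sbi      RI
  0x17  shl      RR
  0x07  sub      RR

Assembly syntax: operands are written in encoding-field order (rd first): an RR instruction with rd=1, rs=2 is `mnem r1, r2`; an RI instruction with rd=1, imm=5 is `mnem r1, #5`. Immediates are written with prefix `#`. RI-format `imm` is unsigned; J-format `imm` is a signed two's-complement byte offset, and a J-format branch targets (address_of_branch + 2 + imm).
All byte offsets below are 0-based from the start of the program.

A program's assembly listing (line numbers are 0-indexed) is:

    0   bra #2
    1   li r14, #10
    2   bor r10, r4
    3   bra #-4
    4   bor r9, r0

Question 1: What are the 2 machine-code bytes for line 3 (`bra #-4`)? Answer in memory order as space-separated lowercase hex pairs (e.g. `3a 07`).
17 fc

3. bra fields op=0x2:5|imm=-4:11 → word 17fch → 17 fc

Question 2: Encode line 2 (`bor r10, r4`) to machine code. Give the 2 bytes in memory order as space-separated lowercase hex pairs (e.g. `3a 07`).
L2: bor op=0x3:5|rd=10:4|rs=4:4|pad=0:3 ⇒ 0x1d20 ⇒ big 1d 20

1d 20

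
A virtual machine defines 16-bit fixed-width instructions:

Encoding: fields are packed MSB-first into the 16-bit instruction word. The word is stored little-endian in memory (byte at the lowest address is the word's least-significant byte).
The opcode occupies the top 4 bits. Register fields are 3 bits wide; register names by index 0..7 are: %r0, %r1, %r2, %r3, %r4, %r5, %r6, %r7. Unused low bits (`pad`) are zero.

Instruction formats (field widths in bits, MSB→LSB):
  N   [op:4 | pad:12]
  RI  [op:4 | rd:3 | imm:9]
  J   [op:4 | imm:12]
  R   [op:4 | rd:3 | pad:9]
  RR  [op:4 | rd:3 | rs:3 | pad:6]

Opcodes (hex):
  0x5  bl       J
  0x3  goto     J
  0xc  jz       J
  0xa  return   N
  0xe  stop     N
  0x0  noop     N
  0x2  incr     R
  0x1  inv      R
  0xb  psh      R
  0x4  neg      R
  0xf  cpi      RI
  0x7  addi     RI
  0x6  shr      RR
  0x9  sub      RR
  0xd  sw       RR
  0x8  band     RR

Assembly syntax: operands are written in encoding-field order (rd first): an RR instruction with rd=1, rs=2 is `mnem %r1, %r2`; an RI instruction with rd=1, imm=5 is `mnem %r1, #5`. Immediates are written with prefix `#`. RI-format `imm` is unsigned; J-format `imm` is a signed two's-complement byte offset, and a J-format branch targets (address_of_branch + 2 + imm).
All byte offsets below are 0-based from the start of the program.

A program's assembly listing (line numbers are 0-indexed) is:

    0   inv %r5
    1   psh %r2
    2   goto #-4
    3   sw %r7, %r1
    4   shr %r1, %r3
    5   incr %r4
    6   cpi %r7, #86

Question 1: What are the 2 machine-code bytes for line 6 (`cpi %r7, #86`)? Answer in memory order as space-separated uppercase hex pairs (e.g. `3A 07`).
56 FE

6. cpi fields op=0xf:4|rd=7:3|imm=86:9 → word fe56h → 56 fe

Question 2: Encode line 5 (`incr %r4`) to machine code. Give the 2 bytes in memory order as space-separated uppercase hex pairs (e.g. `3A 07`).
line 5 (incr): pack op=0x2:4|rd=4:3|pad=0:9 = 0x2800; little→ 00 28

00 28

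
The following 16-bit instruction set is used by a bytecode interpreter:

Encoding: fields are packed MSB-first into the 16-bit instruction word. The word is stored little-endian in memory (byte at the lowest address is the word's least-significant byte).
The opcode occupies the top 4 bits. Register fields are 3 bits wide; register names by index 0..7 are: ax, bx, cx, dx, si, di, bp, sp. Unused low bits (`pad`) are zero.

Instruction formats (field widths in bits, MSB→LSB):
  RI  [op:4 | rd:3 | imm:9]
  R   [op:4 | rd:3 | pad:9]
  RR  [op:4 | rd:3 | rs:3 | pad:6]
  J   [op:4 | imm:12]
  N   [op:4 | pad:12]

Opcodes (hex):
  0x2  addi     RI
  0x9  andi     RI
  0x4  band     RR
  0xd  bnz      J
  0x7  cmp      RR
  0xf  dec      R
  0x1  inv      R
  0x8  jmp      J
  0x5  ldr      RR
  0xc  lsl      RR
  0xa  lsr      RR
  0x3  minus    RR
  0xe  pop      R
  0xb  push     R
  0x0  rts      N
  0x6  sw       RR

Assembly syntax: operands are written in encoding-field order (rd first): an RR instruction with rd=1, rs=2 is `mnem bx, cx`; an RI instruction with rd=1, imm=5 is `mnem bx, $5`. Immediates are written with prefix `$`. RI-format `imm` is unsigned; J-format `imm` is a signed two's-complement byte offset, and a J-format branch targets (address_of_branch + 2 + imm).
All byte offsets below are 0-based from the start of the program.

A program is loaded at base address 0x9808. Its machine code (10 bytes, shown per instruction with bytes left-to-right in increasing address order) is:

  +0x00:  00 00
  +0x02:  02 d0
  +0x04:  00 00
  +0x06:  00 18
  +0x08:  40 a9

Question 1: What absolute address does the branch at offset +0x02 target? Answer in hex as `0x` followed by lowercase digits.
0x980e

@+02  little-endian(02 d0) = 0xd002
  opcode bits[15:12]=0xd: bnz/J
  imm: (w>>0)&0xfff=0x2 → $2
  target = base 0x9808 + off 0x02 + 2 + imm 2 = 0x980e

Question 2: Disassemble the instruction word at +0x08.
lsr si, di

off 0x08: read 40 a9 as little → 0xa940
  top 4b → 0xa → lsr [RR]
  [11:9] rd=4 = si
  [8:6] rs=5 = di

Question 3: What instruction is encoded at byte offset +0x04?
+0x04: 00 00 ⇒ word 0x0000 (little)
  opcode bits[15:12]=0x0: rts/N

rts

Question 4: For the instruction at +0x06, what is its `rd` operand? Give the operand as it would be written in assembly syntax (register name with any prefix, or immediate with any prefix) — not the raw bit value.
@+06  little-endian(00 18) = 0x1800
  top 4b → 0x1 → inv [R]
  rd: (w>>9)&0x7=0x4 → si

si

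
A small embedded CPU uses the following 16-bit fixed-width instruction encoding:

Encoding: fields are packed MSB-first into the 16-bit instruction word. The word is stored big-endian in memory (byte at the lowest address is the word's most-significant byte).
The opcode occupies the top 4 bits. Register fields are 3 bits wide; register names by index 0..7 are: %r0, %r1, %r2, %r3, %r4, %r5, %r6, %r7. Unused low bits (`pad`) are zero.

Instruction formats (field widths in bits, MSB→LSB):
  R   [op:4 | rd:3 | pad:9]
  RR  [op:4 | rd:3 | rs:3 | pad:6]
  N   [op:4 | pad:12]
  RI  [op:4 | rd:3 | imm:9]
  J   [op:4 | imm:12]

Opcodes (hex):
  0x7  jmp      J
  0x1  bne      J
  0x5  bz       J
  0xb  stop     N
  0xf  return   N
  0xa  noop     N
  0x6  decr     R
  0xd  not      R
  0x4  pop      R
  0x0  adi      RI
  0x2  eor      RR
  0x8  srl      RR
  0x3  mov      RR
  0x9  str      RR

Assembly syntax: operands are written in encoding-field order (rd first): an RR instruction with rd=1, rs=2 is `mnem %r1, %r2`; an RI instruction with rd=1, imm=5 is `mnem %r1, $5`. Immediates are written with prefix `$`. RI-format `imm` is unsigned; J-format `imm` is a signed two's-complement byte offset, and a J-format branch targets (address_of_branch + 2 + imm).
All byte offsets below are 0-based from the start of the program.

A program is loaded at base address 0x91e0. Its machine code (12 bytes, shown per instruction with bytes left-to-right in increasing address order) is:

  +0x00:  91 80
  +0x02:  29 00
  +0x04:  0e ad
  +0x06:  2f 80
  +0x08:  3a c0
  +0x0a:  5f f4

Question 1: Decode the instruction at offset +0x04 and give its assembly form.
+0x04: 0e ad ⇒ word 0x0ead (big)
  op=0x0ead>>12=0x0 ⇒ adi (RI)
  rd: (w>>9)&0x7=0x7 → %r7
  imm: (w>>0)&0x1ff=0xad → $173

adi %r7, $173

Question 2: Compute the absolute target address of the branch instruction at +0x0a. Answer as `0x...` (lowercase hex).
+0x0a: 5f f4 ⇒ word 0x5ff4 (big)
  op=0x5ff4>>12=0x5 ⇒ bz (J)
  imm@[11:0]=0xff4 (s12→-12) ⇒ $-12
  target = base 0x91e0 + off 0x0a + 2 + imm -12 = 0x91e0

0x91e0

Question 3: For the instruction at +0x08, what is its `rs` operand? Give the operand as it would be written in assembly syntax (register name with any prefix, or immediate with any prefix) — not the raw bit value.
%r3

[08] 3a c0 → 0x3ac0
  op=0x3ac0>>12=0x3 ⇒ mov (RR)
  rd@[11:9]=0x5 ⇒ %r5
  rs@[8:6]=0x3 ⇒ %r3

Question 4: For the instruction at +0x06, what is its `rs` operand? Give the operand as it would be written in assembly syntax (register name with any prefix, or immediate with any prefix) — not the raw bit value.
%r6

[06] 2f 80 → 0x2f80
  top 4b → 0x2 → eor [RR]
  rd@[11:9]=0x7 ⇒ %r7
  rs@[8:6]=0x6 ⇒ %r6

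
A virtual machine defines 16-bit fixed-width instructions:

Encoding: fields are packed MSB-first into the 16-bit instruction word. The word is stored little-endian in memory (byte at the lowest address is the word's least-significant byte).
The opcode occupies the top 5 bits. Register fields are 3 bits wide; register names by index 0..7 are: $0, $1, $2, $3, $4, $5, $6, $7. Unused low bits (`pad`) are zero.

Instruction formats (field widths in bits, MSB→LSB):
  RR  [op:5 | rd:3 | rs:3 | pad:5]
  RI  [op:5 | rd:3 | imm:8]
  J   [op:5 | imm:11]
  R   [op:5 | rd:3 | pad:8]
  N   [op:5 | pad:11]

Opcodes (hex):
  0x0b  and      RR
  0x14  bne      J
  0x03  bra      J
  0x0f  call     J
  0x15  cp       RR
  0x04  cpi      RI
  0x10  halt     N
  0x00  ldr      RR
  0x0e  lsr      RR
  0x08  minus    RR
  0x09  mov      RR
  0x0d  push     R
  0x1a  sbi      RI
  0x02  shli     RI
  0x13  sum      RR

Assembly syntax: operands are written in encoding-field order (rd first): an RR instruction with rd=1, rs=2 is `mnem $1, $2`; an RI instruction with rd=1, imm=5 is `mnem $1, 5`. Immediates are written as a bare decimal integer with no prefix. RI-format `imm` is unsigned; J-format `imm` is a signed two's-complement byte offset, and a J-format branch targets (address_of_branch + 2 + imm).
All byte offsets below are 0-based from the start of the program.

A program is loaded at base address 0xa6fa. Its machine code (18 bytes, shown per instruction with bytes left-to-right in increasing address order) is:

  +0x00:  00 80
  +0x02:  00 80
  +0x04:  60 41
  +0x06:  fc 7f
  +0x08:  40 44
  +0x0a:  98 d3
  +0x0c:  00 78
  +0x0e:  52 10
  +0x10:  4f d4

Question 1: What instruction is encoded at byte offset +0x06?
call -4

+0x06: fc 7f ⇒ word 0x7ffc (little)
  op=0x7ffc>>11=0xf ⇒ call (J)
  [10:0] imm=2044 (s11→-4) = -4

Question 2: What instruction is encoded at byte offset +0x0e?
shli $0, 82

off 0x0e: read 52 10 as little → 0x1052
  opcode bits[15:11]=0x2: shli/RI
  rd@[10:8]=0x0 ⇒ $0
  imm@[7:0]=0x52 ⇒ 82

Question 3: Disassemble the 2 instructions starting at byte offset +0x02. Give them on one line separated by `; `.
[02] 00 80 → 0x8000
  top 5b → 0x10 → halt [N]
[04] 60 41 → 0x4160
  top 5b → 0x8 → minus [RR]
  rd: (w>>8)&0x7=0x1 → $1
  rs: (w>>5)&0x7=0x3 → $3

halt; minus $1, $3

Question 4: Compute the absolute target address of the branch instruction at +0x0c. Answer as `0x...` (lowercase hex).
0xa708

[0c] 00 78 → 0x7800
  top 5b → 0xf → call [J]
  [10:0] imm=0 = 0
  target = base 0xa6fa + off 0x0c + 2 + imm 0 = 0xa708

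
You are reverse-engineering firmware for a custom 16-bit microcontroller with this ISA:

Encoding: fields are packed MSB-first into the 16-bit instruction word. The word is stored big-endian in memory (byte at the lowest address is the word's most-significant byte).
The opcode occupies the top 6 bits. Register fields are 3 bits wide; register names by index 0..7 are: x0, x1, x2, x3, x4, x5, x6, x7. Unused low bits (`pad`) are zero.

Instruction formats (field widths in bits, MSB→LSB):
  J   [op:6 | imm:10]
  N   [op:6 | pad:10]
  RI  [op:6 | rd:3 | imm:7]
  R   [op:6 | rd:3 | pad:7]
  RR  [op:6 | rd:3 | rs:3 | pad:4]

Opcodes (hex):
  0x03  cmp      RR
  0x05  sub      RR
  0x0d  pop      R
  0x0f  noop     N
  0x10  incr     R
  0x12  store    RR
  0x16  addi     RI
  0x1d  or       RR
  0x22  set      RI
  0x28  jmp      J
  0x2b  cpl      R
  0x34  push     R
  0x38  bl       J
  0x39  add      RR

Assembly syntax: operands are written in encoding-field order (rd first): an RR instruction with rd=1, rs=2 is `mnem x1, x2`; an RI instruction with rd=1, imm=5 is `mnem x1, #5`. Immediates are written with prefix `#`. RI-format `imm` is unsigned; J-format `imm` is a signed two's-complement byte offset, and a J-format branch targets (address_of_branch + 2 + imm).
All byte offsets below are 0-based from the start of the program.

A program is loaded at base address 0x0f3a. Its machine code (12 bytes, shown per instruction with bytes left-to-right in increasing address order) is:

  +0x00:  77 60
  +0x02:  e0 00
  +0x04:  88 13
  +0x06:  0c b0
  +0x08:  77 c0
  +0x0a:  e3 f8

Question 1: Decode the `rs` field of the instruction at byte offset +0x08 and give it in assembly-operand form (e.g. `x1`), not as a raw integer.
x4

+0x08: 77 c0 ⇒ word 0x77c0 (big)
  op=0x77c0>>10=0x1d ⇒ or (RR)
  rd@[9:7]=0x7 ⇒ x7
  rs@[6:4]=0x4 ⇒ x4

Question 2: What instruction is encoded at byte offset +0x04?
off 0x04: read 88 13 as big → 0x8813
  op=0x8813>>10=0x22 ⇒ set (RI)
  [9:7] rd=0 = x0
  [6:0] imm=19 = #19

set x0, #19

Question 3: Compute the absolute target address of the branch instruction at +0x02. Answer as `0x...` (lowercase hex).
0x0f3e

off 0x02: read e0 00 as big → 0xe000
  op=0xe000>>10=0x38 ⇒ bl (J)
  imm@[9:0]=0x0 ⇒ #0
  target = base 0x0f3a + off 0x02 + 2 + imm 0 = 0x0f3e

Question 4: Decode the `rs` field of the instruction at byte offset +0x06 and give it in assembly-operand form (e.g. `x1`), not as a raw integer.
[06] 0c b0 → 0x0cb0
  opcode bits[15:10]=0x3: cmp/RR
  rd: (w>>7)&0x7=0x1 → x1
  rs: (w>>4)&0x7=0x3 → x3

x3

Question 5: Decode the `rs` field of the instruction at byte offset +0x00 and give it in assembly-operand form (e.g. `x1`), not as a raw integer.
x6

+0x00: 77 60 ⇒ word 0x7760 (big)
  top 6b → 0x1d → or [RR]
  rd: (w>>7)&0x7=0x6 → x6
  rs: (w>>4)&0x7=0x6 → x6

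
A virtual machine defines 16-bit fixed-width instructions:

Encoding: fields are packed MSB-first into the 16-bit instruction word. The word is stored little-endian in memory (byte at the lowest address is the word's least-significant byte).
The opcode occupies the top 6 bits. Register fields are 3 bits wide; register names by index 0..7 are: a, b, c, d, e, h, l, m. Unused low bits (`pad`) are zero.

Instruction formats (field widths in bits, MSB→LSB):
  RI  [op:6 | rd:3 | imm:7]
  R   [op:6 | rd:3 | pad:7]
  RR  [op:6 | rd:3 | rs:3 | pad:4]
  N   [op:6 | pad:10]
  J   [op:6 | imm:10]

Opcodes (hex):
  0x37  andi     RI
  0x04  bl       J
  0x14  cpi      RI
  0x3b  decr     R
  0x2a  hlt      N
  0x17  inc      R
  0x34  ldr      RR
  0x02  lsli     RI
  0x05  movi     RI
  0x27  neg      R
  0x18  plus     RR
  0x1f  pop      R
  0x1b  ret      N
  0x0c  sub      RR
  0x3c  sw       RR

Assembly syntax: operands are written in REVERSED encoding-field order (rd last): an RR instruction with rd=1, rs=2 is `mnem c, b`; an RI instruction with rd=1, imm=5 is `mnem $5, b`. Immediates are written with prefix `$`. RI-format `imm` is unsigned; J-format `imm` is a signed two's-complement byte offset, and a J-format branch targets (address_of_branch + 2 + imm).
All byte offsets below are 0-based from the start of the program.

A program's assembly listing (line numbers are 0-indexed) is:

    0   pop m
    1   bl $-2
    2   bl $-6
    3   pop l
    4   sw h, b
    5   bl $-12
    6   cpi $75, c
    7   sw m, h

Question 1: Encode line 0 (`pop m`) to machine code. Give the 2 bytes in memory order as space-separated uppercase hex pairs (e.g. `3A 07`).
0. pop fields op=0x1f:6|rd=7:3|pad=0:7 → word 7f80h → 80 7f

80 7F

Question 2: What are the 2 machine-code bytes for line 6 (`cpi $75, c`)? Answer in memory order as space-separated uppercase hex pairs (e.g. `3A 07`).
6. cpi fields op=0x14:6|rd=2:3|imm=75:7 → word 514bh → 4b 51

4B 51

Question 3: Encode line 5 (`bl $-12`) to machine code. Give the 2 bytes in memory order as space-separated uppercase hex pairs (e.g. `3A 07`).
5. bl fields op=0x4:6|imm=-12:10 → word 13f4h → f4 13

F4 13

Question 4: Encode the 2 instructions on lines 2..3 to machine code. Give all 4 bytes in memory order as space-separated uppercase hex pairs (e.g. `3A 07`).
2. bl fields op=0x4:6|imm=-6:10 → word 13fah → fa 13
3. pop fields op=0x1f:6|rd=6:3|pad=0:7 → word 7f00h → 00 7f

FA 13 00 7F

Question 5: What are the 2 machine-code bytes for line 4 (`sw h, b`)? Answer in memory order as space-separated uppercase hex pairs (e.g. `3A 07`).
D0 F0

line 4 (sw): pack op=0x3c:6|rd=1:3|rs=5:3|pad=0:4 = 0xf0d0; little→ d0 f0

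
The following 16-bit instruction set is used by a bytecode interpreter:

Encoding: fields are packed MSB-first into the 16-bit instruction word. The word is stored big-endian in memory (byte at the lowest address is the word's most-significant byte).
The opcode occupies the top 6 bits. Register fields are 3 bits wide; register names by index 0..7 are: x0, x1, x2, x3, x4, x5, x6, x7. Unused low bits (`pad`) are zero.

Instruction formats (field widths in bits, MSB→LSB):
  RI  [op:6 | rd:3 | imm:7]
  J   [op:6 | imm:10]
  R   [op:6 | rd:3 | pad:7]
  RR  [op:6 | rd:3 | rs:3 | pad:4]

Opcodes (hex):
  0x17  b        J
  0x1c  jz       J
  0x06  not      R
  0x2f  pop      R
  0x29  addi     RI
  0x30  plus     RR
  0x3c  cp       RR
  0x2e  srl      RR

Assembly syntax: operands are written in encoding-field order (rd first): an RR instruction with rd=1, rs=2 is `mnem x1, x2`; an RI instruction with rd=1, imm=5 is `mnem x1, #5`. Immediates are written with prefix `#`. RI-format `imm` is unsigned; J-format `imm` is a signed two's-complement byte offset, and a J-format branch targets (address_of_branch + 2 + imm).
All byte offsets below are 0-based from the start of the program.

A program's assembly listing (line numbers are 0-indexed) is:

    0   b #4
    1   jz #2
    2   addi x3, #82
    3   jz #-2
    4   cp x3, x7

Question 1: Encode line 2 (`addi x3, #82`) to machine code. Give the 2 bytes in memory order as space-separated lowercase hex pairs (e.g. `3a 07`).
line 2 (addi): pack op=0x29:6|rd=3:3|imm=82:7 = 0xa5d2; big→ a5 d2

a5 d2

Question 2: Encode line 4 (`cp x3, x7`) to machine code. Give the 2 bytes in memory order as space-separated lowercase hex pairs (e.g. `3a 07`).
f1 f0

4. cp fields op=0x3c:6|rd=3:3|rs=7:3|pad=0:4 → word f1f0h → f1 f0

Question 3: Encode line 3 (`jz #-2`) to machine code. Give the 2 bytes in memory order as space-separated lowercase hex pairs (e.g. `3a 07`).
L3: jz op=0x1c:6|imm=-2:10 ⇒ 0x73fe ⇒ big 73 fe

73 fe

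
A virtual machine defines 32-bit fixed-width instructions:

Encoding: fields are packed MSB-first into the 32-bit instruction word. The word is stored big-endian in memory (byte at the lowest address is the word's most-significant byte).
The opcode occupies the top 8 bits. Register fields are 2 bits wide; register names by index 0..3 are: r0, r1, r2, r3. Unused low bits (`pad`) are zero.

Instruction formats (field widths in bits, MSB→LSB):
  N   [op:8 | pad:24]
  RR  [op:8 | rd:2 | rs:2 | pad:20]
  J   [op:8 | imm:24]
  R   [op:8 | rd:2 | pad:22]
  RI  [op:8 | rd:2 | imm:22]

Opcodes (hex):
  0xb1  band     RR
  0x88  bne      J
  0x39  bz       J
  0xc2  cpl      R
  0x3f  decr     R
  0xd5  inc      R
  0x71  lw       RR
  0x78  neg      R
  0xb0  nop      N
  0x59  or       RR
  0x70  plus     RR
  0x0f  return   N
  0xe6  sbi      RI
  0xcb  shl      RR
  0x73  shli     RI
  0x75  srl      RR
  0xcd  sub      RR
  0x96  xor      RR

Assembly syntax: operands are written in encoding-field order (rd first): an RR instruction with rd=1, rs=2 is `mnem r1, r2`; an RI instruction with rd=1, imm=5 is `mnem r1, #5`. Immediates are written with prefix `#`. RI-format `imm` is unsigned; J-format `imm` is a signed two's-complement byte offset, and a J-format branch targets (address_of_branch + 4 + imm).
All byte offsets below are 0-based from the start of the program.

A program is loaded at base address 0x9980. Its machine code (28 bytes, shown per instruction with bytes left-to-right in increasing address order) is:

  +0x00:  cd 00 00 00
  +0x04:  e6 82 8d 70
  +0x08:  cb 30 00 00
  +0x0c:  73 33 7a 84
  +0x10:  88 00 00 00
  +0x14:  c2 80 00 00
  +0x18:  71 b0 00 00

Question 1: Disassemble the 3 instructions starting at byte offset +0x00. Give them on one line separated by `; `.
sub r0, r0; sbi r2, #167280; shl r0, r3

off 0x00: read cd 00 00 00 as big → 0xcd000000
  top 8b → 0xcd → sub [RR]
  rd@[23:22]=0x0 ⇒ r0
  rs@[21:20]=0x0 ⇒ r0
off 0x04: read e6 82 8d 70 as big → 0xe6828d70
  top 8b → 0xe6 → sbi [RI]
  rd@[23:22]=0x2 ⇒ r2
  imm@[21:0]=0x28d70 ⇒ #167280
off 0x08: read cb 30 00 00 as big → 0xcb300000
  top 8b → 0xcb → shl [RR]
  rd@[23:22]=0x0 ⇒ r0
  rs@[21:20]=0x3 ⇒ r3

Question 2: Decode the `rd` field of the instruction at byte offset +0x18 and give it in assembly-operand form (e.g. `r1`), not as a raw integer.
@+18  big-endian(71 b0 00 00) = 0x71b00000
  opcode bits[31:24]=0x71: lw/RR
  rd: (w>>22)&0x3=0x2 → r2
  rs: (w>>20)&0x3=0x3 → r3

r2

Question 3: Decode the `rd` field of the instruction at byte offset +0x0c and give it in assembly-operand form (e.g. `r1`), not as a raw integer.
r0

off 0x0c: read 73 33 7a 84 as big → 0x73337a84
  op=0x73337a84>>24=0x73 ⇒ shli (RI)
  rd@[23:22]=0x0 ⇒ r0
  imm@[21:0]=0x337a84 ⇒ #3373700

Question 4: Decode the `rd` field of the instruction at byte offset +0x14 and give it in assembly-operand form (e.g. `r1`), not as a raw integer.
r2

[14] c2 80 00 00 → 0xc2800000
  op=0xc2800000>>24=0xc2 ⇒ cpl (R)
  [23:22] rd=2 = r2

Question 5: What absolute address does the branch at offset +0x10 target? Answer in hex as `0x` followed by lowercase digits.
0x9994

+0x10: 88 00 00 00 ⇒ word 0x88000000 (big)
  top 8b → 0x88 → bne [J]
  imm@[23:0]=0x0 ⇒ #0
  target = base 0x9980 + off 0x10 + 4 + imm 0 = 0x9994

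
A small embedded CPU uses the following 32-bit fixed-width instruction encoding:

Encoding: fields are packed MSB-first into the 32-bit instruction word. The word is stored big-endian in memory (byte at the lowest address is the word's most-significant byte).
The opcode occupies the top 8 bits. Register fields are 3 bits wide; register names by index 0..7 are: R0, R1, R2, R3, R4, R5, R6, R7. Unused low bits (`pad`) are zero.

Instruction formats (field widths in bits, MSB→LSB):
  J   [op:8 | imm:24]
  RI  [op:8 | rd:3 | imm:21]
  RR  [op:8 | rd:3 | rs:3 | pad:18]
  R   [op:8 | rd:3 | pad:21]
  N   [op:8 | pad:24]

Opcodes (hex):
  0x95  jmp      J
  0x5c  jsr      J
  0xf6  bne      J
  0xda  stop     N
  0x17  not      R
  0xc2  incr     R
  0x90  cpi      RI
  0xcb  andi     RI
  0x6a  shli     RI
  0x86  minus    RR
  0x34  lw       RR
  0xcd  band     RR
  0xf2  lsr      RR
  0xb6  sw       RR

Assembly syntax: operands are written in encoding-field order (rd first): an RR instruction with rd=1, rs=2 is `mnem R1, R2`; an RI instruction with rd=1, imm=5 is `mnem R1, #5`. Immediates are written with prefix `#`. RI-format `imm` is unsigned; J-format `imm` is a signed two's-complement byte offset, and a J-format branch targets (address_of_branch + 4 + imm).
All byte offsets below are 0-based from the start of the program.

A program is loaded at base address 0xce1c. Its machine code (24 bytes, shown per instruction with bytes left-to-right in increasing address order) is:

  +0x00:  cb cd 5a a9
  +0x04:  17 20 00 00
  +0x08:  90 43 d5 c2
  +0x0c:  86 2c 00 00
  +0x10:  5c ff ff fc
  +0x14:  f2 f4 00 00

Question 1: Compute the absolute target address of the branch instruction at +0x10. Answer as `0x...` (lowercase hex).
off 0x10: read 5c ff ff fc as big → 0x5cfffffc
  op=0x5cfffffc>>24=0x5c ⇒ jsr (J)
  imm: (w>>0)&0xffffff=0xfffffc (s24→-4) → #-4
  target = base 0xce1c + off 0x10 + 4 + imm -4 = 0xce2c

0xce2c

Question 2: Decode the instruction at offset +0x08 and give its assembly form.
[08] 90 43 d5 c2 → 0x9043d5c2
  op=0x9043d5c2>>24=0x90 ⇒ cpi (RI)
  rd: (w>>21)&0x7=0x2 → R2
  imm: (w>>0)&0x1fffff=0x3d5c2 → #251330

cpi R2, #251330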